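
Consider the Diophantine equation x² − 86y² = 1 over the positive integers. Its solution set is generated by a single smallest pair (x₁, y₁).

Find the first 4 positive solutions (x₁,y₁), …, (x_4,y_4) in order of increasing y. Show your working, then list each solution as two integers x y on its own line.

√86 → a₀=9, period (3,1,1,1,8,1,1,1,3,18); ℓ=10 even so k=9
k=0  a_k=9  p_k/q_k = 9/1
k=1  a_k=3  p_k/q_k = 28/3
…
k=4  a_k=1  p_k/q_k = 102/11
…
k=6  a_k=1  p_k/q_k = 983/106
…
k=8  a_k=1  p_k/q_k = 2847/307
k=9  a_k=3  p_k/q_k = 10405/1122
→ (10405, 1122).  Check: 10405²=108264025, 86·1122²=108264024, difference 1.
(10405+1122√86)^2 = 216528049 + 23348820√86
(10405+1122√86)^3 = 4505948689285 + 485888943078√86
(10405+1122√86)^4 = 93768792007492801 + 10111348882104360√86

10405 1122
216528049 23348820
4505948689285 485888943078
93768792007492801 10111348882104360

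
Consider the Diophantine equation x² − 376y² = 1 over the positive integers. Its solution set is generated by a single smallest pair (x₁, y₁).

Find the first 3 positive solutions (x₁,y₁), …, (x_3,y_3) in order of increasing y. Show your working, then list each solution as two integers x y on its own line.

√376 → a₀=19, period (2,1,1,3,1,…,1,2,38); ℓ=16 even so k=15
i=0: a=19 ⇒ p=19, q=1
…
i=3: a=1 ⇒ p=97, q=5
i=4: a=3 ⇒ p=349, q=18
i=5: a=1 ⇒ p=446, q=23
…
i=8: a=4 ⇒ p=12953, q=668
i=9: a=2 ⇒ p=28834, q=1487
i=10: a=2 ⇒ p=70621, q=3642
i=11: a=1 ⇒ p=99455, q=5129
i=12: a=3 ⇒ p=368986, q=19029
…
i=14: a=1 ⇒ p=837427, q=43187
i=15: a=2 ⇒ p=2143295, q=110532
(x₁, y₁) = (2143295, 110532);  2143295² − 376·110532² = 1 ✓
(x_2, y_2) = (2143295·2143295 + 376·110532·110532, 2143295·110532 + 110532·2143295) = (9187426914049, 473805365880)
(x_3, y_3) = (2143295·9187426914049 + 376·110532·473805365880, 2143295·473805365880 + 110532·9187426914049) = (39382732335491159615, 2031009343327438668)

2143295 110532
9187426914049 473805365880
39382732335491159615 2031009343327438668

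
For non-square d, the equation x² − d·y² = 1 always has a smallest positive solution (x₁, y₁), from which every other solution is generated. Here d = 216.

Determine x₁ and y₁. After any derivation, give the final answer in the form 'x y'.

[14; 1,2,3,2,1,28] for √216; ℓ=6 ⇒ convergent index 5
a_0=14:  p_0=14·1+0=14,  q_0=14·0+1=1
…
a_2=2:  p_2=2·15+14=44,  q_2=2·1+1=3
…
a_4=2:  p_4=2·147+44=338,  q_4=2·10+3=23
a_5=1:  p_5=1·338+147=485,  q_5=1·23+10=33
fundamental: x₁=485, y₁=33  (since 235225 − 216·1089 = 1)

485 33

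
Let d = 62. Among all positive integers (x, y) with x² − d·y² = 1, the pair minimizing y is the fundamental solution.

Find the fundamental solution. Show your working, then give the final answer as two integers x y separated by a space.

63 8

√62 = [7; 1,6,1,14, …], period ℓ=4 (even) → k=3
i=0: a=7 ⇒ p=7, q=1
i=1: a=1 ⇒ p=8, q=1
i=2: a=6 ⇒ p=55, q=7
i=3: a=1 ⇒ p=63, q=8
→ (63, 8).  Check: 63²=3969, 62·8²=3968, difference 1.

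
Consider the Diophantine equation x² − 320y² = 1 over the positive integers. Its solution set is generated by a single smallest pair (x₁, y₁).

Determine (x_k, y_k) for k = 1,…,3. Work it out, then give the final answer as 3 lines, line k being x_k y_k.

161 9
51841 2898
16692641 933147

d=320: √d = [17; 1,7,1,34] (ℓ=4, even), read p_3/q_3
k=0  a_k=17  p_k/q_k = 17/1
k=1  a_k=1  p_k/q_k = 18/1
k=2  a_k=7  p_k/q_k = 143/8
k=3  a_k=1  p_k/q_k = 161/9
→ (161, 9).  Check: 161²=25921, 320·9²=25920, difference 1.
(x_2, y_2) = (161·161 + 320·9·9, 161·9 + 9·161) = (51841, 2898)
(x_3, y_3) = (161·51841 + 320·9·2898, 161·2898 + 9·51841) = (16692641, 933147)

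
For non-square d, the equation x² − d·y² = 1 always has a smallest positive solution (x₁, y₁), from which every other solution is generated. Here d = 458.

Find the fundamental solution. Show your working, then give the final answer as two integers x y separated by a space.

√458 = [21; 2,2,42, …], period ℓ=3 (odd) → k=5
k=0  a_k=21  p_k/q_k = 21/1
k=1  a_k=2  p_k/q_k = 43/2
k=2  a_k=2  p_k/q_k = 107/5
…
k=4  a_k=2  p_k/q_k = 9181/429
k=5  a_k=2  p_k/q_k = 22899/1070
fundamental: x₁=22899, y₁=1070  (since 524364201 − 458·1144900 = 1)

22899 1070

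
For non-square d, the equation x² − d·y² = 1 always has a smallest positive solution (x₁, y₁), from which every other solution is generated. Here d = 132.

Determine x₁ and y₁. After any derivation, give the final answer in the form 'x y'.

√132 = [11; 2,22, …], period ℓ=2 (even) → k=1
k=0  a_k=11  p_k/q_k = 11/1
k=1  a_k=2  p_k/q_k = 23/2
→ (23, 2).  Check: 23²=529, 132·2²=528, difference 1.

23 2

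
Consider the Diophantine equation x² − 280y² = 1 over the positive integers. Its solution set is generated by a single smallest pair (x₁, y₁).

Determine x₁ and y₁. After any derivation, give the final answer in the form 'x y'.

251 15

d=280: √d = [16; 1,2,1,2,1,32] (ℓ=6, even), read p_5/q_5
a_0=16:  p_0=16·1+0=16,  q_0=16·0+1=1
…
a_2=2:  p_2=2·17+16=50,  q_2=2·1+1=3
…
a_4=2:  p_4=2·67+50=184,  q_4=2·4+3=11
a_5=1:  p_5=1·184+67=251,  q_5=1·11+4=15
(x₁, y₁) = (251, 15);  251² − 280·15² = 1 ✓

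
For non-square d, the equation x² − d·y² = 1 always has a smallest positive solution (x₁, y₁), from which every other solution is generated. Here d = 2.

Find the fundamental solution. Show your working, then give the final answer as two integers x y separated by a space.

√2 = [1; 2, …], period ℓ=1 (odd) → k=1
step 0: (1, 1)  from 1·(1,0) + (0,1)
step 1: (3, 2)  from 2·(1,1) + (1,0)
(x₁, y₁) = (3, 2);  3² − 2·2² = 1 ✓

3 2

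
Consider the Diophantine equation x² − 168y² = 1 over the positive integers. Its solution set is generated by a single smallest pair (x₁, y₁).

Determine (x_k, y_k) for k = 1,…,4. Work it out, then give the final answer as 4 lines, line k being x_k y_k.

13 1
337 26
8749 675
227137 17524

[12; 1,24] for √168; ℓ=2 ⇒ convergent index 1
i=0: a=12 ⇒ p=12, q=1
i=1: a=1 ⇒ p=13, q=1
→ (13, 1).  Check: 13²=169, 168·1²=168, difference 1.
(13+1√168)^2 = 337 + 26√168
(13+1√168)^3 = 8749 + 675√168
(13+1√168)^4 = 227137 + 17524√168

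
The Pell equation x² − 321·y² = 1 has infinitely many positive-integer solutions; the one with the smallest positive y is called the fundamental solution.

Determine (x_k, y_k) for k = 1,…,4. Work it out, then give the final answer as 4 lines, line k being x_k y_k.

215 12
92449 5160
39752855 2218788
17093635201 954073680

√321 = [17; 1,10,1,34, …], period ℓ=4 (even) → k=3
step 0: (17, 1)  from 17·(1,0) + (0,1)
…
step 2: (197, 11)  from 10·(18,1) + (17,1)
step 3: (215, 12)  from 1·(197,11) + (18,1)
→ (215, 12).  Check: 215²=46225, 321·12²=46224, difference 1.
(x_2, y_2) = (215·215 + 321·12·12, 215·12 + 12·215) = (92449, 5160)
(x_3, y_3) = (215·92449 + 321·12·5160, 215·5160 + 12·92449) = (39752855, 2218788)
(x_4, y_4) = (215·39752855 + 321·12·2218788, 215·2218788 + 12·39752855) = (17093635201, 954073680)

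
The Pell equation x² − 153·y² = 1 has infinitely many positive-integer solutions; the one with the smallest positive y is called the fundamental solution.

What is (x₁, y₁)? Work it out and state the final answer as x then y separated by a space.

√153 → a₀=12, period (2,1,2,2,2,1,2,24); ℓ=8 even so k=7
a_0=12:  p_0=12·1+0=12,  q_0=12·0+1=1
…
a_2=1:  p_2=1·25+12=37,  q_2=1·2+1=3
…
a_6=1:  p_6=1·569+235=804,  q_6=1·46+19=65
a_7=2:  p_7=2·804+569=2177,  q_7=2·65+46=176
(x₁, y₁) = (2177, 176);  2177² − 153·176² = 1 ✓

2177 176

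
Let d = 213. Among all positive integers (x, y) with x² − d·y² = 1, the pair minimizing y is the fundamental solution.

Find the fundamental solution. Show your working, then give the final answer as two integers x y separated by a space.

√213 = [14; 1,1,2,6,1,8,1,6,2,1,1,28, …], period ℓ=12 (even) → k=11
k=0  a_k=14  p_k/q_k = 14/1
…
k=2  a_k=1  p_k/q_k = 29/2
…
k=4  a_k=6  p_k/q_k = 467/32
k=5  a_k=1  p_k/q_k = 540/37
k=6  a_k=8  p_k/q_k = 4787/328
…
k=9  a_k=2  p_k/q_k = 78825/5401
k=10  a_k=1  p_k/q_k = 115574/7919
k=11  a_k=1  p_k/q_k = 194399/13320
fundamental: x₁=194399, y₁=13320  (since 37790971201 − 213·177422400 = 1)

194399 13320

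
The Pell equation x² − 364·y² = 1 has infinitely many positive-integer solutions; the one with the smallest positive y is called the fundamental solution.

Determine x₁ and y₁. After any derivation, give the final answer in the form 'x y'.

4954951 259710

√364 → a₀=19, period (12,1,2,3,1,8,1,3,2,1,12,38); ℓ=12 even so k=11
k=0  a_k=19  p_k/q_k = 19/1
k=1  a_k=12  p_k/q_k = 229/12
…
k=3  a_k=2  p_k/q_k = 725/38
k=4  a_k=3  p_k/q_k = 2423/127
k=5  a_k=1  p_k/q_k = 3148/165
k=6  a_k=8  p_k/q_k = 27607/1447
k=7  a_k=1  p_k/q_k = 30755/1612
k=8  a_k=3  p_k/q_k = 119872/6283
k=9  a_k=2  p_k/q_k = 270499/14178
k=10  a_k=1  p_k/q_k = 390371/20461
k=11  a_k=12  p_k/q_k = 4954951/259710
fundamental: x₁=4954951, y₁=259710  (since 24551539412401 − 364·67449284100 = 1)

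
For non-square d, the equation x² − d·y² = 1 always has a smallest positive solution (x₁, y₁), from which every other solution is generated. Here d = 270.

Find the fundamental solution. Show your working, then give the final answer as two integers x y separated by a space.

5291 322

[16; 2,3,6,3,2,32] for √270; ℓ=6 ⇒ convergent index 5
k=0  a_k=16  p_k/q_k = 16/1
…
k=4  a_k=3  p_k/q_k = 2284/139
k=5  a_k=2  p_k/q_k = 5291/322
(x₁, y₁) = (5291, 322);  5291² − 270·322² = 1 ✓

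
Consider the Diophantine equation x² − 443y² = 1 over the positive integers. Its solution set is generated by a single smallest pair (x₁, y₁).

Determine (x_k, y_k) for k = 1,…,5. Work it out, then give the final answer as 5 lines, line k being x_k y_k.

√443 → a₀=21, period (21,42); ℓ=2 even so k=1
k=0  a_k=21  p_k/q_k = 21/1
k=1  a_k=21  p_k/q_k = 442/21
→ (442, 21).  Check: 442²=195364, 443·21²=195363, difference 1.
(442+21√443)^2 = 390727 + 18564√443
(442+21√443)^3 = 345402226 + 16410555√443
(442+21√443)^4 = 305335177057 + 14506912056√443
(442+21√443)^5 = 269915951116162 + 12824093846949√443

442 21
390727 18564
345402226 16410555
305335177057 14506912056
269915951116162 12824093846949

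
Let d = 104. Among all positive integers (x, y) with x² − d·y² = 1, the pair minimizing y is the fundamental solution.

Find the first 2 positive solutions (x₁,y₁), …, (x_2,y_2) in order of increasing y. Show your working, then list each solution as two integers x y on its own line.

d=104: √d = [10; 5,20] (ℓ=2, even), read p_1/q_1
i=0: a=10 ⇒ p=10, q=1
i=1: a=5 ⇒ p=51, q=5
fundamental: x₁=51, y₁=5  (since 2601 − 104·25 = 1)
(51+5√104)^2 = 5201 + 510√104

51 5
5201 510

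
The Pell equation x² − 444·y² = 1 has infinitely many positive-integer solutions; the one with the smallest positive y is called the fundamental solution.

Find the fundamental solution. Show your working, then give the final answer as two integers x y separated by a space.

295 14

[21; 14,42] for √444; ℓ=2 ⇒ convergent index 1
step 0: (21, 1)  from 21·(1,0) + (0,1)
step 1: (295, 14)  from 14·(21,1) + (1,0)
fundamental: x₁=295, y₁=14  (since 87025 − 444·196 = 1)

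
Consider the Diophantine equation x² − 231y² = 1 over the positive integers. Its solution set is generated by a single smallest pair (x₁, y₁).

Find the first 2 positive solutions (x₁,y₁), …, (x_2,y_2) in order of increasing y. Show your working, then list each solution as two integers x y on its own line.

76 5
11551 760

[15; 5,30] for √231; ℓ=2 ⇒ convergent index 1
i=0: a=15 ⇒ p=15, q=1
i=1: a=5 ⇒ p=76, q=5
→ (76, 5).  Check: 76²=5776, 231·5²=5775, difference 1.
n=2: (76,5)∘(76,5) = (76·76+231·5·5, 76·5+5·76) = (11551,760)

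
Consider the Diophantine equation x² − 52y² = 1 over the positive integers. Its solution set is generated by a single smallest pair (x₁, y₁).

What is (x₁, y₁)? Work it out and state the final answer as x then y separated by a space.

649 90

d=52: √d = [7; 4,1,2,1,4,14] (ℓ=6, even), read p_5/q_5
k=0  a_k=7  p_k/q_k = 7/1
…
k=3  a_k=2  p_k/q_k = 101/14
k=4  a_k=1  p_k/q_k = 137/19
k=5  a_k=4  p_k/q_k = 649/90
(x₁, y₁) = (649, 90);  649² − 52·90² = 1 ✓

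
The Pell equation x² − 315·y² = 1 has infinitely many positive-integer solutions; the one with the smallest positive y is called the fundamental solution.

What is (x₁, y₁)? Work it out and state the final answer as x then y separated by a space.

√315 = [17; 1,2,1,34, …], period ℓ=4 (even) → k=3
k=0  a_k=17  p_k/q_k = 17/1
k=1  a_k=1  p_k/q_k = 18/1
k=2  a_k=2  p_k/q_k = 53/3
k=3  a_k=1  p_k/q_k = 71/4
fundamental: x₁=71, y₁=4  (since 5041 − 315·16 = 1)

71 4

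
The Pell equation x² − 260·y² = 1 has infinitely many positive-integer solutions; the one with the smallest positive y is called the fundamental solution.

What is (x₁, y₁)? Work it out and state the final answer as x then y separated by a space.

d=260: √d = [16; 8,32] (ℓ=2, even), read p_1/q_1
step 0: (16, 1)  from 16·(1,0) + (0,1)
step 1: (129, 8)  from 8·(16,1) + (1,0)
→ (129, 8).  Check: 129²=16641, 260·8²=16640, difference 1.

129 8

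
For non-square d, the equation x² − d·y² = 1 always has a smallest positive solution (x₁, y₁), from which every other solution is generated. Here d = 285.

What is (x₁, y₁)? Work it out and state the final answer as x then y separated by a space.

d=285: √d = [16; 1,7,2,7,1,32] (ℓ=6, even), read p_5/q_5
k=0  a_k=16  p_k/q_k = 16/1
…
k=2  a_k=7  p_k/q_k = 135/8
k=3  a_k=2  p_k/q_k = 287/17
k=4  a_k=7  p_k/q_k = 2144/127
k=5  a_k=1  p_k/q_k = 2431/144
→ (2431, 144).  Check: 2431²=5909761, 285·144²=5909760, difference 1.

2431 144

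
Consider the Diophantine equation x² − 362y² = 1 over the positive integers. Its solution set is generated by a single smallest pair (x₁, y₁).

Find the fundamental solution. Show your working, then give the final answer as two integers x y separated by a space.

723 38

[19; 38] for √362; ℓ=1 ⇒ convergent index 1
step 0: (19, 1)  from 19·(1,0) + (0,1)
step 1: (723, 38)  from 38·(19,1) + (1,0)
→ (723, 38).  Check: 723²=522729, 362·38²=522728, difference 1.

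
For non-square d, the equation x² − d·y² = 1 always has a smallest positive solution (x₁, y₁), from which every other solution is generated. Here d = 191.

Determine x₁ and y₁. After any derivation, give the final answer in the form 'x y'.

8994000 650783

[13; 1,4,1,1,3,…,4,1,26] for √191; ℓ=16 ⇒ convergent index 15
k=0  a_k=13  p_k/q_k = 13/1
…
k=2  a_k=4  p_k/q_k = 69/5
…
k=4  a_k=1  p_k/q_k = 152/11
…
k=7  a_k=2  p_k/q_k = 2999/217
k=8  a_k=13  p_k/q_k = 40217/2910
k=9  a_k=2  p_k/q_k = 83433/6037
k=10  a_k=2  p_k/q_k = 207083/14984
k=11  a_k=3  p_k/q_k = 704682/50989
k=12  a_k=1  p_k/q_k = 911765/65973
…
k=14  a_k=4  p_k/q_k = 7377553/533821
k=15  a_k=1  p_k/q_k = 8994000/650783
fundamental: x₁=8994000, y₁=650783  (since 80892036000000 − 191·423518513089 = 1)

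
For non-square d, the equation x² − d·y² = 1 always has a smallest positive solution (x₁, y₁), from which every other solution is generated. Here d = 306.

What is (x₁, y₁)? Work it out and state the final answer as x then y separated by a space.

35 2

√306 = [17; 2,34, …], period ℓ=2 (even) → k=1
k=0  a_k=17  p_k/q_k = 17/1
k=1  a_k=2  p_k/q_k = 35/2
(x₁, y₁) = (35, 2);  35² − 306·2² = 1 ✓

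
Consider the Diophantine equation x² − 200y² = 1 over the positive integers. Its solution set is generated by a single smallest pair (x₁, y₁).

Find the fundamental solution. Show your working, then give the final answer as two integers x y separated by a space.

99 7

d=200: √d = [14; 7,28] (ℓ=2, even), read p_1/q_1
step 0: (14, 1)  from 14·(1,0) + (0,1)
step 1: (99, 7)  from 7·(14,1) + (1,0)
→ (99, 7).  Check: 99²=9801, 200·7²=9800, difference 1.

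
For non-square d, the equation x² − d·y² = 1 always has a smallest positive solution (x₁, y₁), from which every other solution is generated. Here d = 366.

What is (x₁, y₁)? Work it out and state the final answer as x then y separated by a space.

907925 47458

d=366: √d = [19; 7,1,1,1,2,12,2,1,1,1,7,38] (ℓ=12, even), read p_11/q_11
i=0: a=19 ⇒ p=19, q=1
i=1: a=7 ⇒ p=134, q=7
i=2: a=1 ⇒ p=153, q=8
…
i=5: a=2 ⇒ p=1167, q=61
…
i=9: a=1 ⇒ p=74554, q=3897
i=10: a=1 ⇒ p=119053, q=6223
i=11: a=7 ⇒ p=907925, q=47458
(x₁, y₁) = (907925, 47458);  907925² − 366·47458² = 1 ✓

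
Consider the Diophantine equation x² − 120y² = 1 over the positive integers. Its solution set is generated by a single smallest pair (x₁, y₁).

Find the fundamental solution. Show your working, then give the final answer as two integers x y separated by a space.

11 1

√120 → a₀=10, period (1,20); ℓ=2 even so k=1
k=0  a_k=10  p_k/q_k = 10/1
k=1  a_k=1  p_k/q_k = 11/1
→ (11, 1).  Check: 11²=121, 120·1²=120, difference 1.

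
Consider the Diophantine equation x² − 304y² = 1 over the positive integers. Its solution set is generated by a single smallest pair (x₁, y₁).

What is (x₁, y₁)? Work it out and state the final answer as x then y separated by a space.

57799 3315

√304 = [17; 2,3,2,1,1,1,1,1,2,3,2,34, …], period ℓ=12 (even) → k=11
step 0: (17, 1)  from 17·(1,0) + (0,1)
step 1: (35, 2)  from 2·(17,1) + (1,0)
step 2: (122, 7)  from 3·(35,2) + (17,1)
…
step 5: (680, 39)  from 1·(401,23) + (279,16)
step 6: (1081, 62)  from 1·(680,39) + (401,23)
step 7: (1761, 101)  from 1·(1081,62) + (680,39)
step 8: (2842, 163)  from 1·(1761,101) + (1081,62)
step 9: (7445, 427)  from 2·(2842,163) + (1761,101)
step 10: (25177, 1444)  from 3·(7445,427) + (2842,163)
step 11: (57799, 3315)  from 2·(25177,1444) + (7445,427)
fundamental: x₁=57799, y₁=3315  (since 3340724401 − 304·10989225 = 1)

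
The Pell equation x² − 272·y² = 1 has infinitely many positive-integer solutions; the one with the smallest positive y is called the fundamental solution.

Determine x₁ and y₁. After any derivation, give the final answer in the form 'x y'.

33 2

√272 = [16; 2,32, …], period ℓ=2 (even) → k=1
i=0: a=16 ⇒ p=16, q=1
i=1: a=2 ⇒ p=33, q=2
(x₁, y₁) = (33, 2);  33² − 272·2² = 1 ✓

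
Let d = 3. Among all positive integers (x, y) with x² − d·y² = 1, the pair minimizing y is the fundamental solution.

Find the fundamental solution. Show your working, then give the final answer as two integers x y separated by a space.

2 1

√3 = [1; 1,2, …], period ℓ=2 (even) → k=1
i=0: a=1 ⇒ p=1, q=1
i=1: a=1 ⇒ p=2, q=1
→ (2, 1).  Check: 2²=4, 3·1²=3, difference 1.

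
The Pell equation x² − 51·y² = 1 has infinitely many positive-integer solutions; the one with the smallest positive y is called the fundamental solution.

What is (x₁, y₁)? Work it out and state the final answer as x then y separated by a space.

[7; 7,14] for √51; ℓ=2 ⇒ convergent index 1
i=0: a=7 ⇒ p=7, q=1
i=1: a=7 ⇒ p=50, q=7
fundamental: x₁=50, y₁=7  (since 2500 − 51·49 = 1)

50 7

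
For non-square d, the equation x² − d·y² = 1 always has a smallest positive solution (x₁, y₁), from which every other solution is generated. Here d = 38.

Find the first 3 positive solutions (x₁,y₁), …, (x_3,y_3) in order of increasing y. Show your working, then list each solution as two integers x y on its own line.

37 6
2737 444
202501 32850

[6; 6,12] for √38; ℓ=2 ⇒ convergent index 1
k=0  a_k=6  p_k/q_k = 6/1
k=1  a_k=6  p_k/q_k = 37/6
→ (37, 6).  Check: 37²=1369, 38·6²=1368, difference 1.
(37+6√38)^2 = 2737 + 444√38
(37+6√38)^3 = 202501 + 32850√38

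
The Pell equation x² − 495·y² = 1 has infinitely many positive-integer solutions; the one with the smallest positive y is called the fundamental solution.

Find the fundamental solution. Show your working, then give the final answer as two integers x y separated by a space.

89 4

√495 → a₀=22, period (4,44); ℓ=2 even so k=1
a_0=22:  p_0=22·1+0=22,  q_0=22·0+1=1
a_1=4:  p_1=4·22+1=89,  q_1=4·1+0=4
(x₁, y₁) = (89, 4);  89² − 495·4² = 1 ✓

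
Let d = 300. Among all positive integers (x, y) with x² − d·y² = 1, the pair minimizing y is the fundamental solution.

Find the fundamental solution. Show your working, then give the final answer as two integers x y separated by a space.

1351 78

d=300: √d = [17; 3,8,3,34] (ℓ=4, even), read p_3/q_3
step 0: (17, 1)  from 17·(1,0) + (0,1)
step 1: (52, 3)  from 3·(17,1) + (1,0)
step 2: (433, 25)  from 8·(52,3) + (17,1)
step 3: (1351, 78)  from 3·(433,25) + (52,3)
→ (1351, 78).  Check: 1351²=1825201, 300·78²=1825200, difference 1.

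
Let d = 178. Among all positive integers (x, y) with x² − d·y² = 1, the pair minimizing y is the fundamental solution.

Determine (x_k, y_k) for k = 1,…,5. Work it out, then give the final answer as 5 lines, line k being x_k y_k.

d=178: √d = [13; 2,1,12,1,2,26] (ℓ=6, even), read p_5/q_5
i=0: a=13 ⇒ p=13, q=1
i=1: a=2 ⇒ p=27, q=2
…
i=4: a=1 ⇒ p=547, q=41
i=5: a=2 ⇒ p=1601, q=120
→ (1601, 120).  Check: 1601²=2563201, 178·120²=2563200, difference 1.
(x_2, y_2) = (1601·1601 + 178·120·120, 1601·120 + 120·1601) = (5126401, 384240)
(x_3, y_3) = (1601·5126401 + 178·120·384240, 1601·384240 + 120·5126401) = (16414734401, 1230336360)
(x_4, y_4) = (1601·16414734401 + 178·120·1230336360, 1601·1230336360 + 120·16414734401) = (52559974425601, 3939536640480)
(x_5, y_5) = (1601·52559974425601 + 178·120·3939536640480, 1601·3939536640480 + 120·52559974425601) = (168297021696040001, 12614395092480600)

1601 120
5126401 384240
16414734401 1230336360
52559974425601 3939536640480
168297021696040001 12614395092480600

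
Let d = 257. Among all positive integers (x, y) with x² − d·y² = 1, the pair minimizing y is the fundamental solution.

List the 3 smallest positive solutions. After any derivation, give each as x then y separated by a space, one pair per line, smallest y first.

d=257: √d = [16; 32] (ℓ=1, odd), read p_1/q_1
k=0  a_k=16  p_k/q_k = 16/1
k=1  a_k=32  p_k/q_k = 513/32
→ (513, 32).  Check: 513²=263169, 257·32²=263168, difference 1.
n=2: (513,32)∘(513,32) = (513·513+257·32·32, 513·32+32·513) = (526337,32832)
n=3: (526337,32832)∘(513,32) = (513·526337+257·32·32832, 513·32832+32·526337) = (540021249,33685600)

513 32
526337 32832
540021249 33685600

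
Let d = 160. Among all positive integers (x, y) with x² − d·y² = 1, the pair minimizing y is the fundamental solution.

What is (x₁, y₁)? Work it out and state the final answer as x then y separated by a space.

[12; 1,1,1,5,1,1,1,24] for √160; ℓ=8 ⇒ convergent index 7
a_0=12:  p_0=12·1+0=12,  q_0=12·0+1=1
a_1=1:  p_1=1·12+1=13,  q_1=1·1+0=1
a_2=1:  p_2=1·13+12=25,  q_2=1·1+1=2
…
a_4=5:  p_4=5·38+25=215,  q_4=5·3+2=17
a_5=1:  p_5=1·215+38=253,  q_5=1·17+3=20
a_6=1:  p_6=1·253+215=468,  q_6=1·20+17=37
a_7=1:  p_7=1·468+253=721,  q_7=1·37+20=57
→ (721, 57).  Check: 721²=519841, 160·57²=519840, difference 1.

721 57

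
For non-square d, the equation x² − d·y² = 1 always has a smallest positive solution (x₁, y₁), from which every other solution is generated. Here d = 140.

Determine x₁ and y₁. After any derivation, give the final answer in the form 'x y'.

71 6

√140 = [11; 1,4,1,22, …], period ℓ=4 (even) → k=3
step 0: (11, 1)  from 11·(1,0) + (0,1)
step 1: (12, 1)  from 1·(11,1) + (1,0)
step 2: (59, 5)  from 4·(12,1) + (11,1)
step 3: (71, 6)  from 1·(59,5) + (12,1)
(x₁, y₁) = (71, 6);  71² − 140·6² = 1 ✓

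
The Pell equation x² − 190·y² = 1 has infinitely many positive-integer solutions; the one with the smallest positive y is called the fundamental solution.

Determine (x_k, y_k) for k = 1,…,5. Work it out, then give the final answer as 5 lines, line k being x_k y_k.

√190 = [13; 1,3,1,1,1,…,3,1,26, …], period ℓ=14 (even) → k=13
step 0: (13, 1)  from 13·(1,0) + (0,1)
step 1: (14, 1)  from 1·(13,1) + (1,0)
…
step 3: (69, 5)  from 1·(55,4) + (14,1)
step 4: (124, 9)  from 1·(69,5) + (55,4)
step 5: (193, 14)  from 1·(124,9) + (69,5)
step 6: (510, 37)  from 2·(193,14) + (124,9)
step 7: (1213, 88)  from 2·(510,37) + (193,14)
step 8: (2936, 213)  from 2·(1213,88) + (510,37)
…
step 10: (7085, 514)  from 1·(4149,301) + (2936,213)
…
step 12: (40787, 2959)  from 3·(11234,815) + (7085,514)
step 13: (52021, 3774)  from 1·(40787,2959) + (11234,815)
→ (52021, 3774).  Check: 52021²=2706184441, 190·3774²=2706184440, difference 1.
(x_2, y_2) = (52021·52021 + 190·3774·3774, 52021·3774 + 3774·52021) = (5412368881, 392654508)
(x_3, y_3) = (52021·5412368881 + 190·3774·392654508, 52021·392654508 + 3774·5412368881) = (563113683064981, 40852560317562)
(x_4, y_4) = (52021·563113683064981 + 190·3774·40852560317562, 52021·40852560317562 + 3774·563113683064981) = (58587473808034384321, 4250382080167131096)
(x_5, y_5) = (52021·58587473808034384321 + 190·3774·4250382080167131096, 52021·4250382080167131096 + 3774·58587473808034384321) = (6095557949372399730460501, 442218252343896093172470)

52021 3774
5412368881 392654508
563113683064981 40852560317562
58587473808034384321 4250382080167131096
6095557949372399730460501 442218252343896093172470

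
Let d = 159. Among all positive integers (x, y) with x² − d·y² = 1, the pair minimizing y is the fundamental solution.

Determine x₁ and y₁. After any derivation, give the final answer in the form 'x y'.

1324 105

√159 → a₀=12, period (1,1,1,1,3,1,1,1,1,24); ℓ=10 even so k=9
k=0  a_k=12  p_k/q_k = 12/1
…
k=2  a_k=1  p_k/q_k = 25/2
k=3  a_k=1  p_k/q_k = 38/3
k=4  a_k=1  p_k/q_k = 63/5
…
k=6  a_k=1  p_k/q_k = 290/23
…
k=8  a_k=1  p_k/q_k = 807/64
k=9  a_k=1  p_k/q_k = 1324/105
→ (1324, 105).  Check: 1324²=1752976, 159·105²=1752975, difference 1.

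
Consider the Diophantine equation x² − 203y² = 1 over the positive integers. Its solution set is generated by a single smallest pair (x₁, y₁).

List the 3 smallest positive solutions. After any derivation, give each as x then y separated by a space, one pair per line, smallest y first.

[14; 4,28] for √203; ℓ=2 ⇒ convergent index 1
a_0=14:  p_0=14·1+0=14,  q_0=14·0+1=1
a_1=4:  p_1=4·14+1=57,  q_1=4·1+0=4
(x₁, y₁) = (57, 4);  57² − 203·4² = 1 ✓
k=2:  x_2 = 57·57+203·4·4 = 6497,  y_2 = 57·4+4·57 = 456
k=3:  x_3 = 57·6497+203·4·456 = 740601,  y_3 = 57·456+4·6497 = 51980

57 4
6497 456
740601 51980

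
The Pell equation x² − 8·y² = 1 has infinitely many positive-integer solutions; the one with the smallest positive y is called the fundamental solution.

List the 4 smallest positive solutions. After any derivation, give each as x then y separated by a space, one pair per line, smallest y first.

d=8: √d = [2; 1,4] (ℓ=2, even), read p_1/q_1
a_0=2:  p_0=2·1+0=2,  q_0=2·0+1=1
a_1=1:  p_1=1·2+1=3,  q_1=1·1+0=1
→ (3, 1).  Check: 3²=9, 8·1²=8, difference 1.
(3+1√8)^2 = 17 + 6√8
(3+1√8)^3 = 99 + 35√8
(3+1√8)^4 = 577 + 204√8

3 1
17 6
99 35
577 204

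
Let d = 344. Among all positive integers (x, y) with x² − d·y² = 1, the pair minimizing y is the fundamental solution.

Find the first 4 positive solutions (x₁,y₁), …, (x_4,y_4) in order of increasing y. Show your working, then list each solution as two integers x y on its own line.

[18; 1,1,4,1,3,1,4,1,1,36] for √344; ℓ=10 ⇒ convergent index 9
a_0=18:  p_0=18·1+0=18,  q_0=18·0+1=1
a_1=1:  p_1=1·18+1=19,  q_1=1·1+0=1
a_2=1:  p_2=1·19+18=37,  q_2=1·1+1=2
a_3=4:  p_3=4·37+19=167,  q_3=4·2+1=9
…
a_5=3:  p_5=3·204+167=779,  q_5=3·11+9=42
…
a_7=4:  p_7=4·983+779=4711,  q_7=4·53+42=254
a_8=1:  p_8=1·4711+983=5694,  q_8=1·254+53=307
a_9=1:  p_9=1·5694+4711=10405,  q_9=1·307+254=561
→ (10405, 561).  Check: 10405²=108264025, 344·561²=108264024, difference 1.
(10405+561√344)^2 = 216528049 + 11674410√344
(10405+561√344)^3 = 4505948689285 + 242944471539√344
(10405+561√344)^4 = 93768792007492801 + 5055674441052180√344

10405 561
216528049 11674410
4505948689285 242944471539
93768792007492801 5055674441052180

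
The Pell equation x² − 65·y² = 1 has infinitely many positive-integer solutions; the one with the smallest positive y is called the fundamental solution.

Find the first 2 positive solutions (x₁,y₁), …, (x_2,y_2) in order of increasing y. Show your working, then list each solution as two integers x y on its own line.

√65 → a₀=8, period (16); ℓ=1 odd so k=1
a_0=8:  p_0=8·1+0=8,  q_0=8·0+1=1
a_1=16:  p_1=16·8+1=129,  q_1=16·1+0=16
fundamental: x₁=129, y₁=16  (since 16641 − 65·256 = 1)
k=2:  x_2 = 129·129+65·16·16 = 33281,  y_2 = 129·16+16·129 = 4128

129 16
33281 4128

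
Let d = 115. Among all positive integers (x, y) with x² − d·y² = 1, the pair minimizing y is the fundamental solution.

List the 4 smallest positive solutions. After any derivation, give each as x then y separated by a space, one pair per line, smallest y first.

1126 105
2535751 236460
5710510126 532507815
12860066268001 1199207362920

√115 = [10; 1,2,1,1,1,1,1,2,1,20, …], period ℓ=10 (even) → k=9
i=0: a=10 ⇒ p=10, q=1
i=1: a=1 ⇒ p=11, q=1
i=2: a=2 ⇒ p=32, q=3
i=3: a=1 ⇒ p=43, q=4
i=4: a=1 ⇒ p=75, q=7
i=5: a=1 ⇒ p=118, q=11
i=6: a=1 ⇒ p=193, q=18
…
i=8: a=2 ⇒ p=815, q=76
i=9: a=1 ⇒ p=1126, q=105
(x₁, y₁) = (1126, 105);  1126² − 115·105² = 1 ✓
(1126+105√115)^2 = 2535751 + 236460√115
(1126+105√115)^3 = 5710510126 + 532507815√115
(1126+105√115)^4 = 12860066268001 + 1199207362920√115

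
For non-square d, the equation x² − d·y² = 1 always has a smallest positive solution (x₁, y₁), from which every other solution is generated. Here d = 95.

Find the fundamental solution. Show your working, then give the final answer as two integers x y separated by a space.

[9; 1,2,1,18] for √95; ℓ=4 ⇒ convergent index 3
step 0: (9, 1)  from 9·(1,0) + (0,1)
…
step 2: (29, 3)  from 2·(10,1) + (9,1)
step 3: (39, 4)  from 1·(29,3) + (10,1)
(x₁, y₁) = (39, 4);  39² − 95·4² = 1 ✓

39 4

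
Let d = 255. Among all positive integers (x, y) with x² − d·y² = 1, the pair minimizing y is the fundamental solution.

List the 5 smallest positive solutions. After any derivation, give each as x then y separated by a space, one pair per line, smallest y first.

√255 = [15; 1,30, …], period ℓ=2 (even) → k=1
k=0  a_k=15  p_k/q_k = 15/1
k=1  a_k=1  p_k/q_k = 16/1
fundamental: x₁=16, y₁=1  (since 256 − 255·1 = 1)
k=2:  x_2 = 16·16+255·1·1 = 511,  y_2 = 16·1+1·16 = 32
k=3:  x_3 = 16·511+255·1·32 = 16336,  y_3 = 16·32+1·511 = 1023
k=4:  x_4 = 16·16336+255·1·1023 = 522241,  y_4 = 16·1023+1·16336 = 32704
k=5:  x_5 = 16·522241+255·1·32704 = 16695376,  y_5 = 16·32704+1·522241 = 1045505

16 1
511 32
16336 1023
522241 32704
16695376 1045505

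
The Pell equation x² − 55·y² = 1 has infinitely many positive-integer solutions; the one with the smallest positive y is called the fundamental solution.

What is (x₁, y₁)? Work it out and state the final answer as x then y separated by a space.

d=55: √d = [7; 2,2,2,14] (ℓ=4, even), read p_3/q_3
i=0: a=7 ⇒ p=7, q=1
…
i=2: a=2 ⇒ p=37, q=5
i=3: a=2 ⇒ p=89, q=12
→ (89, 12).  Check: 89²=7921, 55·12²=7920, difference 1.

89 12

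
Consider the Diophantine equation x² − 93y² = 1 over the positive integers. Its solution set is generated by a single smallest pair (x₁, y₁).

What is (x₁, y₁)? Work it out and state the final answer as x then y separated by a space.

12151 1260

[9; 1,1,1,4,6,4,1,1,1,18] for √93; ℓ=10 ⇒ convergent index 9
k=0  a_k=9  p_k/q_k = 9/1
k=1  a_k=1  p_k/q_k = 10/1
…
k=4  a_k=4  p_k/q_k = 135/14
…
k=7  a_k=1  p_k/q_k = 4330/449
k=8  a_k=1  p_k/q_k = 7821/811
k=9  a_k=1  p_k/q_k = 12151/1260
→ (12151, 1260).  Check: 12151²=147646801, 93·1260²=147646800, difference 1.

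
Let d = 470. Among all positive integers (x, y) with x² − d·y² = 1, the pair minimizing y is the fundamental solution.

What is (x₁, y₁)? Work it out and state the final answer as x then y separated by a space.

d=470: √d = [21; 1,2,8,2,1,42] (ℓ=6, even), read p_5/q_5
k=0  a_k=21  p_k/q_k = 21/1
k=1  a_k=1  p_k/q_k = 22/1
k=2  a_k=2  p_k/q_k = 65/3
k=3  a_k=8  p_k/q_k = 542/25
k=4  a_k=2  p_k/q_k = 1149/53
k=5  a_k=1  p_k/q_k = 1691/78
(x₁, y₁) = (1691, 78);  1691² − 470·78² = 1 ✓

1691 78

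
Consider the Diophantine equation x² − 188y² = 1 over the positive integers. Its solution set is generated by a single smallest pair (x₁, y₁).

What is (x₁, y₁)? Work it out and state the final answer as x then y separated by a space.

4607 336

√188 → a₀=13, period (1,2,2,6,2,2,1,26); ℓ=8 even so k=7
k=0  a_k=13  p_k/q_k = 13/1
k=1  a_k=1  p_k/q_k = 14/1
k=2  a_k=2  p_k/q_k = 41/3
k=3  a_k=2  p_k/q_k = 96/7
k=4  a_k=6  p_k/q_k = 617/45
k=5  a_k=2  p_k/q_k = 1330/97
k=6  a_k=2  p_k/q_k = 3277/239
k=7  a_k=1  p_k/q_k = 4607/336
fundamental: x₁=4607, y₁=336  (since 21224449 − 188·112896 = 1)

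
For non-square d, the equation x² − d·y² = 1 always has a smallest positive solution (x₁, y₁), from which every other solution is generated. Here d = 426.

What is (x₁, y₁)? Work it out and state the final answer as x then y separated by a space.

88751 4300

√426 → a₀=20, period (1,1,1,3,2,6,2,3,1,1,1,40); ℓ=12 even so k=11
k=0  a_k=20  p_k/q_k = 20/1
…
k=5  a_k=2  p_k/q_k = 516/25
k=6  a_k=6  p_k/q_k = 3323/161
…
k=10  a_k=1  p_k/q_k = 56780/2751
k=11  a_k=1  p_k/q_k = 88751/4300
→ (88751, 4300).  Check: 88751²=7876740001, 426·4300²=7876740000, difference 1.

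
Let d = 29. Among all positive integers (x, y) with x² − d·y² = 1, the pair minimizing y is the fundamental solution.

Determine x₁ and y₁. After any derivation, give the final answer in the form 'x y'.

√29 → a₀=5, period (2,1,1,2,10); ℓ=5 odd so k=9
k=0  a_k=5  p_k/q_k = 5/1
k=1  a_k=2  p_k/q_k = 11/2
…
k=3  a_k=1  p_k/q_k = 27/5
k=4  a_k=2  p_k/q_k = 70/13
k=5  a_k=10  p_k/q_k = 727/135
k=6  a_k=2  p_k/q_k = 1524/283
…
k=8  a_k=1  p_k/q_k = 3775/701
k=9  a_k=2  p_k/q_k = 9801/1820
→ (9801, 1820).  Check: 9801²=96059601, 29·1820²=96059600, difference 1.

9801 1820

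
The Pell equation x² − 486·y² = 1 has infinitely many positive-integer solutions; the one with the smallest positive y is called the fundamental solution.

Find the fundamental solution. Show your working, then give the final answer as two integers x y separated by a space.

d=486: √d = [22; 22,44] (ℓ=2, even), read p_1/q_1
k=0  a_k=22  p_k/q_k = 22/1
k=1  a_k=22  p_k/q_k = 485/22
→ (485, 22).  Check: 485²=235225, 486·22²=235224, difference 1.

485 22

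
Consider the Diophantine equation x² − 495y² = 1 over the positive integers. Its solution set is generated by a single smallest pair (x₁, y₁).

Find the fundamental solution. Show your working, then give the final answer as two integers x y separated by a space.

89 4

√495 = [22; 4,44, …], period ℓ=2 (even) → k=1
i=0: a=22 ⇒ p=22, q=1
i=1: a=4 ⇒ p=89, q=4
fundamental: x₁=89, y₁=4  (since 7921 − 495·16 = 1)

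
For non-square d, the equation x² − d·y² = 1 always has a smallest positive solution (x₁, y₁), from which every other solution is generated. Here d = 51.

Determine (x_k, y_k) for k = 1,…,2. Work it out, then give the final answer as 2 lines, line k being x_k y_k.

[7; 7,14] for √51; ℓ=2 ⇒ convergent index 1
k=0  a_k=7  p_k/q_k = 7/1
k=1  a_k=7  p_k/q_k = 50/7
(x₁, y₁) = (50, 7);  50² − 51·7² = 1 ✓
n=2: (50,7)∘(50,7) = (50·50+51·7·7, 50·7+7·50) = (4999,700)

50 7
4999 700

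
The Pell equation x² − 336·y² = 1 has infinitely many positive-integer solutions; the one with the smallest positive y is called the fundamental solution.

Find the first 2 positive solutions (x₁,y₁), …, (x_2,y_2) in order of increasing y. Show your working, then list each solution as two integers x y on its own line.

d=336: √d = [18; 3,36] (ℓ=2, even), read p_1/q_1
step 0: (18, 1)  from 18·(1,0) + (0,1)
step 1: (55, 3)  from 3·(18,1) + (1,0)
→ (55, 3).  Check: 55²=3025, 336·3²=3024, difference 1.
(55+3√336)^2 = 6049 + 330√336

55 3
6049 330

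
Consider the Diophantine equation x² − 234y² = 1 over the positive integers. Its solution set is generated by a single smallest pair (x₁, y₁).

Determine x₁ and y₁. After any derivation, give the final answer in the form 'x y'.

5201 340

d=234: √d = [15; 3,2,1,2,1,2,3,30] (ℓ=8, even), read p_7/q_7
k=0  a_k=15  p_k/q_k = 15/1
k=1  a_k=3  p_k/q_k = 46/3
…
k=4  a_k=2  p_k/q_k = 413/27
k=5  a_k=1  p_k/q_k = 566/37
k=6  a_k=2  p_k/q_k = 1545/101
k=7  a_k=3  p_k/q_k = 5201/340
→ (5201, 340).  Check: 5201²=27050401, 234·340²=27050400, difference 1.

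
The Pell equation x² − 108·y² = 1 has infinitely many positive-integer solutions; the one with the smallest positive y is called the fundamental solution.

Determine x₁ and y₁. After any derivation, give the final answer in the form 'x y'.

√108 = [10; 2,1,1,4,1,1,2,20, …], period ℓ=8 (even) → k=7
k=0  a_k=10  p_k/q_k = 10/1
…
k=5  a_k=1  p_k/q_k = 291/28
k=6  a_k=1  p_k/q_k = 530/51
k=7  a_k=2  p_k/q_k = 1351/130
(x₁, y₁) = (1351, 130);  1351² − 108·130² = 1 ✓

1351 130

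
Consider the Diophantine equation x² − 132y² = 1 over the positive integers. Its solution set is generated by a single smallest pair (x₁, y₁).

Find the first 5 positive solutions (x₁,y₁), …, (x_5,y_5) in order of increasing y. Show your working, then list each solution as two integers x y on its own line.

23 2
1057 92
48599 4230
2234497 194488
102738263 8942218

[11; 2,22] for √132; ℓ=2 ⇒ convergent index 1
a_0=11:  p_0=11·1+0=11,  q_0=11·0+1=1
a_1=2:  p_1=2·11+1=23,  q_1=2·1+0=2
(x₁, y₁) = (23, 2);  23² − 132·2² = 1 ✓
(23+2√132)^2 = 1057 + 92√132
(23+2√132)^3 = 48599 + 4230√132
(23+2√132)^4 = 2234497 + 194488√132
(23+2√132)^5 = 102738263 + 8942218√132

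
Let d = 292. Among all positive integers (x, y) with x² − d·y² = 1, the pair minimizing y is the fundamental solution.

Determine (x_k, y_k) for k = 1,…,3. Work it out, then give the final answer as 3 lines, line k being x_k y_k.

√292 → a₀=17, period (11,2,1,3,8,3,1,2,11,34); ℓ=10 even so k=9
k=0  a_k=17  p_k/q_k = 17/1
…
k=2  a_k=2  p_k/q_k = 393/23
k=3  a_k=1  p_k/q_k = 581/34
…
k=6  a_k=3  p_k/q_k = 55143/3227
k=7  a_k=1  p_k/q_k = 72812/4261
k=8  a_k=2  p_k/q_k = 200767/11749
k=9  a_k=11  p_k/q_k = 2281249/133500
fundamental: x₁=2281249, y₁=133500  (since 5204097000001 − 292·17822250000 = 1)
(2281249+133500√292)^2 = 10408194000001 + 609093483000√292
(2281249+133500√292)^3 = 47487364308614281249 + 2778987798000400500√292

2281249 133500
10408194000001 609093483000
47487364308614281249 2778987798000400500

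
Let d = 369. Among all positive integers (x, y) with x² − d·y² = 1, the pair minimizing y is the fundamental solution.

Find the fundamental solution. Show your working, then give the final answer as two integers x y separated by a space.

√369 = [19; 4,1,3,2,7,4,7,2,3,1,4,38, …], period ℓ=12 (even) → k=11
k=0  a_k=19  p_k/q_k = 19/1
k=1  a_k=4  p_k/q_k = 77/4
k=2  a_k=1  p_k/q_k = 96/5
…
k=4  a_k=2  p_k/q_k = 826/43
k=5  a_k=7  p_k/q_k = 6147/320
…
k=7  a_k=7  p_k/q_k = 184045/9581
k=8  a_k=2  p_k/q_k = 393504/20485
k=9  a_k=3  p_k/q_k = 1364557/71036
k=10  a_k=1  p_k/q_k = 1758061/91521
k=11  a_k=4  p_k/q_k = 8396801/437120
fundamental: x₁=8396801, y₁=437120  (since 70506267033601 − 369·191073894400 = 1)

8396801 437120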